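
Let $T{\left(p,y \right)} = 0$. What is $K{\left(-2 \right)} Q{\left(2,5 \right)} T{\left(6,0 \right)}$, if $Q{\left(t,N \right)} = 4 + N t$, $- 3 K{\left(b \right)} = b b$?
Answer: $0$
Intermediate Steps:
$K{\left(b \right)} = - \frac{b^{2}}{3}$ ($K{\left(b \right)} = - \frac{b b}{3} = - \frac{b^{2}}{3}$)
$K{\left(-2 \right)} Q{\left(2,5 \right)} T{\left(6,0 \right)} = - \frac{\left(-2\right)^{2}}{3} \left(4 + 5 \cdot 2\right) 0 = \left(- \frac{1}{3}\right) 4 \left(4 + 10\right) 0 = \left(- \frac{4}{3}\right) 14 \cdot 0 = \left(- \frac{56}{3}\right) 0 = 0$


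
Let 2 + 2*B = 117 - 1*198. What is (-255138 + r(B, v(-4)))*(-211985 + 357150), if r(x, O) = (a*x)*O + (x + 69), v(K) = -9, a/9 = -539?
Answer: -300050103235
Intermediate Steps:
a = -4851 (a = 9*(-539) = -4851)
B = -83/2 (B = -1 + (117 - 1*198)/2 = -1 + (117 - 198)/2 = -1 + (½)*(-81) = -1 - 81/2 = -83/2 ≈ -41.500)
r(x, O) = 69 + x - 4851*O*x (r(x, O) = (-4851*x)*O + (x + 69) = -4851*O*x + (69 + x) = 69 + x - 4851*O*x)
(-255138 + r(B, v(-4)))*(-211985 + 357150) = (-255138 + (69 - 83/2 - 4851*(-9)*(-83/2)))*(-211985 + 357150) = (-255138 + (69 - 83/2 - 3623697/2))*145165 = (-255138 - 1811821)*145165 = -2066959*145165 = -300050103235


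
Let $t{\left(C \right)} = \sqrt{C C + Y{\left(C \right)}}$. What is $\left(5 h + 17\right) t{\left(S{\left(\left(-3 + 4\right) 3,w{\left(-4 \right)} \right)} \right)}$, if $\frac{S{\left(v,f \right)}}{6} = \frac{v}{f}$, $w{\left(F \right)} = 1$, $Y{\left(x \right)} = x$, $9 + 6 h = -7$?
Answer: $11 \sqrt{38} \approx 67.809$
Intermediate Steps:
$h = - \frac{8}{3}$ ($h = - \frac{3}{2} + \frac{1}{6} \left(-7\right) = - \frac{3}{2} - \frac{7}{6} = - \frac{8}{3} \approx -2.6667$)
$S{\left(v,f \right)} = \frac{6 v}{f}$ ($S{\left(v,f \right)} = 6 \frac{v}{f} = \frac{6 v}{f}$)
$t{\left(C \right)} = \sqrt{C + C^{2}}$ ($t{\left(C \right)} = \sqrt{C C + C} = \sqrt{C^{2} + C} = \sqrt{C + C^{2}}$)
$\left(5 h + 17\right) t{\left(S{\left(\left(-3 + 4\right) 3,w{\left(-4 \right)} \right)} \right)} = \left(5 \left(- \frac{8}{3}\right) + 17\right) \sqrt{\frac{6 \left(-3 + 4\right) 3}{1} \left(1 + \frac{6 \left(-3 + 4\right) 3}{1}\right)} = \left(- \frac{40}{3} + 17\right) \sqrt{6 \cdot 1 \cdot 3 \cdot 1 \left(1 + 6 \cdot 1 \cdot 3 \cdot 1\right)} = \frac{11 \sqrt{6 \cdot 3 \cdot 1 \left(1 + 6 \cdot 3 \cdot 1\right)}}{3} = \frac{11 \sqrt{18 \left(1 + 18\right)}}{3} = \frac{11 \sqrt{18 \cdot 19}}{3} = \frac{11 \sqrt{342}}{3} = \frac{11 \cdot 3 \sqrt{38}}{3} = 11 \sqrt{38}$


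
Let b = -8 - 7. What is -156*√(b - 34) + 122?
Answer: 122 - 1092*I ≈ 122.0 - 1092.0*I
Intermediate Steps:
b = -15
-156*√(b - 34) + 122 = -156*√(-15 - 34) + 122 = -1092*I + 122 = 122 - 1092*I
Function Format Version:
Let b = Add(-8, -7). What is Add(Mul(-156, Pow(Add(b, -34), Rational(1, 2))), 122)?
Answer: Add(122, Mul(-1092, I)) ≈ Add(122.00, Mul(-1092.0, I))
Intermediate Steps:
b = -15
Add(Mul(-156, Pow(Add(b, -34), Rational(1, 2))), 122) = Add(Mul(-156, Pow(Add(-15, -34), Rational(1, 2))), 122) = Add(Mul(-156, Pow(-49, Rational(1, 2))), 122) = Add(Mul(-156, Mul(7, I)), 122) = Add(Mul(-1092, I), 122) = Add(122, Mul(-1092, I))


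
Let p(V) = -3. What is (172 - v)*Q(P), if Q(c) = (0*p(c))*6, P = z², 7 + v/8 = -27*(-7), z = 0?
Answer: 0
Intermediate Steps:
v = 1456 (v = -56 + 8*(-27*(-7)) = -56 + 8*189 = -56 + 1512 = 1456)
P = 0 (P = 0² = 0)
Q(c) = 0 (Q(c) = (0*(-3))*6 = 0*6 = 0)
(172 - v)*Q(P) = (172 - 1*1456)*0 = (172 - 1456)*0 = -1284*0 = 0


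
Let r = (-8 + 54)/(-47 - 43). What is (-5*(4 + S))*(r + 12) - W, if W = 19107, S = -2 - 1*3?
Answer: -171446/9 ≈ -19050.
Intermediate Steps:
S = -5 (S = -2 - 3 = -5)
r = -23/45 (r = 46/(-90) = 46*(-1/90) = -23/45 ≈ -0.51111)
(-5*(4 + S))*(r + 12) - W = (-5*(4 - 5))*(-23/45 + 12) - 1*19107 = -5*(-1)*(517/45) - 19107 = 5*(517/45) - 19107 = 517/9 - 19107 = -171446/9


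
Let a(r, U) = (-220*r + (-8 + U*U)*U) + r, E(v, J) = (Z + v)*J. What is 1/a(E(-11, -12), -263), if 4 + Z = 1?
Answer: -1/18226135 ≈ -5.4866e-8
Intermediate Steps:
Z = -3 (Z = -4 + 1 = -3)
E(v, J) = J*(-3 + v) (E(v, J) = (-3 + v)*J = J*(-3 + v))
a(r, U) = -219*r + U*(-8 + U²) (a(r, U) = (-220*r + (-8 + U²)*U) + r = (-220*r + U*(-8 + U²)) + r = -219*r + U*(-8 + U²))
1/a(E(-11, -12), -263) = 1/((-263)³ - (-2628)*(-3 - 11) - 8*(-263)) = 1/(-18191447 - (-2628)*(-14) + 2104) = 1/(-18191447 - 219*168 + 2104) = 1/(-18191447 - 36792 + 2104) = 1/(-18226135) = -1/18226135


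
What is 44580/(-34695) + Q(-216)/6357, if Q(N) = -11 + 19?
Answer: -6291500/4901247 ≈ -1.2837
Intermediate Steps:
Q(N) = 8
44580/(-34695) + Q(-216)/6357 = 44580/(-34695) + 8/6357 = 44580*(-1/34695) + 8*(1/6357) = -2972/2313 + 8/6357 = -6291500/4901247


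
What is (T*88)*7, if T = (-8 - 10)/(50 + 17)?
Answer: -11088/67 ≈ -165.49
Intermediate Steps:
T = -18/67 ≈ -0.26866
(T*88)*7 = -18/67*88*7 = -1584/67*7 = -11088/67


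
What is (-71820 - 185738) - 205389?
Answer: -462947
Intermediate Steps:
(-71820 - 185738) - 205389 = -257558 - 205389 = -462947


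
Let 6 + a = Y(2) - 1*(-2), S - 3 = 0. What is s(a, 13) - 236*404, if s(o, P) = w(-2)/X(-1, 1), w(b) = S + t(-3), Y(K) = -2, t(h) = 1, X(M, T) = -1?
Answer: -95348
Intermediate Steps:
S = 3 (S = 3 + 0 = 3)
w(b) = 4 (w(b) = 3 + 1 = 4)
a = -6 (a = -6 + (-2 - 1*(-2)) = -6 + (-2 + 2) = -6 + 0 = -6)
s(o, P) = -4 (s(o, P) = 4/(-1) = 4*(-1) = -4)
s(a, 13) - 236*404 = -4 - 236*404 = -4 - 95344 = -95348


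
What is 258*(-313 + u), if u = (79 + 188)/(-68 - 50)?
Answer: -4798929/59 ≈ -81338.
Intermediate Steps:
u = -267/118 (u = 267/(-118) = 267*(-1/118) = -267/118 ≈ -2.2627)
258*(-313 + u) = 258*(-313 - 267/118) = 258*(-37201/118) = -4798929/59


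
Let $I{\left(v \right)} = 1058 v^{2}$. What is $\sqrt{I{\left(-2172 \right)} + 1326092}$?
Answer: $2 \sqrt{1248132491} \approx 70658.0$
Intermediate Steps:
$\sqrt{I{\left(-2172 \right)} + 1326092} = \sqrt{1058 \left(-2172\right)^{2} + 1326092} = \sqrt{1058 \cdot 4717584 + 1326092} = \sqrt{4991203872 + 1326092} = \sqrt{4992529964} = 2 \sqrt{1248132491}$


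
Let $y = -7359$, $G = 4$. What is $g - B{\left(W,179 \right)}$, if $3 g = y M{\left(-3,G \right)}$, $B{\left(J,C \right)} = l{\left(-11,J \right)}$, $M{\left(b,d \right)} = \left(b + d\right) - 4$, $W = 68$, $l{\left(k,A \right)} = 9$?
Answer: $7350$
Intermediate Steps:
$M{\left(b,d \right)} = -4 + b + d$
$B{\left(J,C \right)} = 9$
$g = 7359$ ($g = \frac{\left(-7359\right) \left(-4 - 3 + 4\right)}{3} = \frac{\left(-7359\right) \left(-3\right)}{3} = \frac{1}{3} \cdot 22077 = 7359$)
$g - B{\left(W,179 \right)} = 7359 - 9 = 7350$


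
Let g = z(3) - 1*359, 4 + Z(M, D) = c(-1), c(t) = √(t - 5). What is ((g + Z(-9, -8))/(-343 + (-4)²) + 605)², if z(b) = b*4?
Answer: (198186 - I*√6)²/106929 ≈ 3.6733e+5 - 9.0799*I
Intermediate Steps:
c(t) = √(-5 + t)
z(b) = 4*b
Z(M, D) = -4 + I*√6 (Z(M, D) = -4 + √(-5 - 1) = -4 + √(-6) = -4 + I*√6)
g = -347 (g = 4*3 - 1*359 = 12 - 359 = -347)
((g + Z(-9, -8))/(-343 + (-4)²) + 605)² = ((-347 + (-4 + I*√6))/(-343 + (-4)²) + 605)² = ((-351 + I*√6)/(-343 + 16) + 605)² = ((-351 + I*√6)/(-327) + 605)² = ((-351 + I*√6)*(-1/327) + 605)² = ((117/109 - I*√6/327) + 605)² = (66062/109 - I*√6/327)²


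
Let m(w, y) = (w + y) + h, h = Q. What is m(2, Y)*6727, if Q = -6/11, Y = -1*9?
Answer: -558341/11 ≈ -50758.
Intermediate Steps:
Y = -9
Q = -6/11 (Q = -6*1/11 = -6/11 ≈ -0.54545)
h = -6/11 ≈ -0.54545
m(w, y) = -6/11 + w + y (m(w, y) = (w + y) - 6/11 = -6/11 + w + y)
m(2, Y)*6727 = (-6/11 + 2 - 9)*6727 = -83/11*6727 = -558341/11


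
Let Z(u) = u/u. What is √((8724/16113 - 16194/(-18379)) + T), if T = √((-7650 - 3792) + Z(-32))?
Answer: √(13861770293858554 + 9744376601804881*I*√11441)/98713609 ≈ 7.3619 + 7.2646*I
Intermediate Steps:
Z(u) = 1
T = I*√11441 (T = √((-7650 - 3792) + 1) = √(-11442 + 1) = √(-11441) = I*√11441 ≈ 106.96*I)
√((8724/16113 - 16194/(-18379)) + T) = √((8724/16113 - 16194/(-18379)) + I*√11441) = √((8724*(1/16113) - 16194*(-1/18379)) + I*√11441) = √((2908/5371 + 16194/18379) + I*√11441) = √(140424106/98713609 + I*√11441)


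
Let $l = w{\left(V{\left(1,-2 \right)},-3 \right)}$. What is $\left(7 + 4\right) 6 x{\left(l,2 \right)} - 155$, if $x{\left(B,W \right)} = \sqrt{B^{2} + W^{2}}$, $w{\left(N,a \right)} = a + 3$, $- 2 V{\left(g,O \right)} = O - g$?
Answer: $-23$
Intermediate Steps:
$V{\left(g,O \right)} = \frac{g}{2} - \frac{O}{2}$ ($V{\left(g,O \right)} = - \frac{O - g}{2} = \frac{g}{2} - \frac{O}{2}$)
$w{\left(N,a \right)} = 3 + a$
$l = 0$ ($l = 3 - 3 = 0$)
$\left(7 + 4\right) 6 x{\left(l,2 \right)} - 155 = \left(7 + 4\right) 6 \sqrt{0^{2} + 2^{2}} - 155 = 11 \cdot 6 \sqrt{0 + 4} - 155 = 66 \sqrt{4} - 155 = 66 \cdot 2 - 155 = 132 - 155 = -23$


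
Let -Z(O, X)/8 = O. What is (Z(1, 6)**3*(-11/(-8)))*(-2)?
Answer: 1408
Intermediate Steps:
Z(O, X) = -8*O
(Z(1, 6)**3*(-11/(-8)))*(-2) = ((-8*1)**3*(-11/(-8)))*(-2) = ((-8)**3*(-11*(-1/8)))*(-2) = -512*11/8*(-2) = -704*(-2) = 1408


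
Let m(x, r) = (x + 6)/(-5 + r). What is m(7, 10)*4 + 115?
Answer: 627/5 ≈ 125.40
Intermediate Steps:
m(x, r) = (6 + x)/(-5 + r)
m(7, 10)*4 + 115 = ((6 + 7)/(-5 + 10))*4 + 115 = (13/5)*4 + 115 = 52/5 + 115 = 627/5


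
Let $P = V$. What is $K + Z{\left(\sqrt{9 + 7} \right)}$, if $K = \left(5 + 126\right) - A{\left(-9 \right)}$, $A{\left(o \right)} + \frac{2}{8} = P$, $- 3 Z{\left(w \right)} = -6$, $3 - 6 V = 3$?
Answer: $\frac{533}{4} \approx 133.25$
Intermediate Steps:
$V = 0$ ($V = \frac{1}{2} - \frac{1}{2} = 0$)
$P = 0$
$Z{\left(w \right)} = 2$ ($Z{\left(w \right)} = \left(- \frac{1}{3}\right) \left(-6\right) = 2$)
$A{\left(o \right)} = - \frac{1}{4}$ ($A{\left(o \right)} = - \frac{1}{4} + 0 = - \frac{1}{4}$)
$K = \frac{525}{4}$ ($K = \left(5 + 126\right) - - \frac{1}{4} = 131 + \frac{1}{4} = \frac{525}{4} \approx 131.25$)
$K + Z{\left(\sqrt{9 + 7} \right)} = \frac{525}{4} + 2 = \frac{533}{4}$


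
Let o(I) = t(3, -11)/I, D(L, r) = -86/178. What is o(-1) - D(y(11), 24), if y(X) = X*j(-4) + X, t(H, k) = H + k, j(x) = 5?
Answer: 755/89 ≈ 8.4831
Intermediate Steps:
y(X) = 6*X (y(X) = X*5 + X = 5*X + X = 6*X)
D(L, r) = -43/89 (D(L, r) = -86*1/178 = -43/89)
o(I) = -8/I (o(I) = (3 - 11)/I = -8/I)
o(-1) - D(y(11), 24) = -8/(-1) - 1*(-43/89) = -8*(-1) + 43/89 = 8 + 43/89 = 755/89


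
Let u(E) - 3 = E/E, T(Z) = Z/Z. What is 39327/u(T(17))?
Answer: 39327/4 ≈ 9831.8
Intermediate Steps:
T(Z) = 1
u(E) = 4 (u(E) = 3 + E/E = 3 + 1 = 4)
39327/u(T(17)) = 39327/4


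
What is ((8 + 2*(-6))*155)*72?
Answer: -44640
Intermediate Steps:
((8 + 2*(-6))*155)*72 = ((8 - 12)*155)*72 = -4*155*72 = -620*72 = -44640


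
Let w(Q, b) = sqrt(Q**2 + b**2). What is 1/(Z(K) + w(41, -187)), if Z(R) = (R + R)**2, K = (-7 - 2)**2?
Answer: 13122/344355443 - 5*sqrt(1466)/688710886 ≈ 3.7828e-5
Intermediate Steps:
K = 81 (K = (-9)**2 = 81)
Z(R) = 4*R**2 (Z(R) = (2*R)**2 = 4*R**2)
1/(Z(K) + w(41, -187)) = 1/(4*81**2 + sqrt(41**2 + (-187)**2)) = 1/(4*6561 + sqrt(1681 + 34969)) = 1/(26244 + sqrt(36650)) = 1/(26244 + 5*sqrt(1466))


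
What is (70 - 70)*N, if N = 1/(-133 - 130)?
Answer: 0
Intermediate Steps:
N = -1/263 (N = 1/(-263) = -1/263 ≈ -0.0038023)
(70 - 70)*N = (70 - 70)*(-1/263) = 0*(-1/263) = 0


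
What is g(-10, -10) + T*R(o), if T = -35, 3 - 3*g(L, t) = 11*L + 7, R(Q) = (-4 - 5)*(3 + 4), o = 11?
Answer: 6721/3 ≈ 2240.3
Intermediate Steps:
R(Q) = -63 (R(Q) = -9*7 = -63)
g(L, t) = -4/3 - 11*L/3 (g(L, t) = 1 - (11*L + 7)/3 = 1 - (7 + 11*L)/3 = 1 + (-7/3 - 11*L/3) = -4/3 - 11*L/3)
g(-10, -10) + T*R(o) = (-4/3 - 11/3*(-10)) - 35*(-63) = (-4/3 + 110/3) + 2205 = 106/3 + 2205 = 6721/3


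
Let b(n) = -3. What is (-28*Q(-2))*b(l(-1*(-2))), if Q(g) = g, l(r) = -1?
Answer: -168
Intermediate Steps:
(-28*Q(-2))*b(l(-1*(-2))) = -28*(-2)*(-3) = 56*(-3) = -168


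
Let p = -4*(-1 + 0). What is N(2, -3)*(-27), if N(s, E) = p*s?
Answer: -216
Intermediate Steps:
p = 4 (p = -4*(-1) = 4)
N(s, E) = 4*s
N(2, -3)*(-27) = (4*2)*(-27) = 8*(-27) = -216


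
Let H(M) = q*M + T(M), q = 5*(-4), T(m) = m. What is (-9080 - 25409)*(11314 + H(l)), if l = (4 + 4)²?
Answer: -348269922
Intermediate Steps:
q = -20
l = 64 (l = 8² = 64)
H(M) = -19*M (H(M) = -20*M + M = -19*M)
(-9080 - 25409)*(11314 + H(l)) = (-9080 - 25409)*(11314 - 19*64) = -34489*(11314 - 1216) = -34489*10098 = -348269922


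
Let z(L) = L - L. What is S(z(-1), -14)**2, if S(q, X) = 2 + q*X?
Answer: 4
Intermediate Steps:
z(L) = 0
S(q, X) = 2 + X*q
S(z(-1), -14)**2 = (2 - 14*0)**2 = (2 + 0)**2 = 2**2 = 4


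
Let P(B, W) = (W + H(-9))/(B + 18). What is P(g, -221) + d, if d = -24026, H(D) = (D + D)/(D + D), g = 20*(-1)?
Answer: -23916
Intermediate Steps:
g = -20
H(D) = 1 (H(D) = (2*D)/((2*D)) = (2*D)*(1/(2*D)) = 1)
P(B, W) = (1 + W)/(18 + B) (P(B, W) = (W + 1)/(B + 18) = (1 + W)/(18 + B))
P(g, -221) + d = (1 - 221)/(18 - 20) - 24026 = -220/(-2) - 24026 = -½*(-220) - 24026 = 110 - 24026 = -23916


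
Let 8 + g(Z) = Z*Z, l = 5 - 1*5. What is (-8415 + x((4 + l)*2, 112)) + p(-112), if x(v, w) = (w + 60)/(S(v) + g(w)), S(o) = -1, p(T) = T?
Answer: -106885773/12535 ≈ -8527.0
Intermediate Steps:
l = 0 (l = 5 - 5 = 0)
g(Z) = -8 + Z² (g(Z) = -8 + Z*Z = -8 + Z²)
x(v, w) = (60 + w)/(-9 + w²) (x(v, w) = (w + 60)/(-1 + (-8 + w²)) = (60 + w)/(-9 + w²))
(-8415 + x((4 + l)*2, 112)) + p(-112) = (-8415 + (60 + 112)/(-9 + 112²)) - 112 = (-8415 + 172/(-9 + 12544)) - 112 = (-8415 + 172/12535) - 112 = -105481853/12535 - 112 = -106885773/12535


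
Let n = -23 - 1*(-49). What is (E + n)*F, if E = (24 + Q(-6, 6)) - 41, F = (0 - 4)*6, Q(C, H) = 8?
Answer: -408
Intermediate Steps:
n = 26 (n = -23 + 49 = 26)
F = -24 (F = -4*6 = -24)
E = -9 (E = (24 + 8) - 41 = 32 - 41 = -9)
(E + n)*F = (-9 + 26)*(-24) = 17*(-24) = -408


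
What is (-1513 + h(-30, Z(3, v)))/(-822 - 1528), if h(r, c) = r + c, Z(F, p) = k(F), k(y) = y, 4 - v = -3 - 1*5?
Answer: 154/235 ≈ 0.65532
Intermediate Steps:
v = 12 (v = 4 - (-3 - 1*5) = 4 - (-3 - 5) = 4 - 1*(-8) = 4 + 8 = 12)
Z(F, p) = F
h(r, c) = c + r
(-1513 + h(-30, Z(3, v)))/(-822 - 1528) = (-1513 + (3 - 30))/(-822 - 1528) = (-1513 - 27)/(-2350) = -1540*(-1/2350) = 154/235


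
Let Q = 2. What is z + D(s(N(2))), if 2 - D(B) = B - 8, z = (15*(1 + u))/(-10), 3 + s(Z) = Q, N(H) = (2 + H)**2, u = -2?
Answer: 25/2 ≈ 12.500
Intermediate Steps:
s(Z) = -1 (s(Z) = -3 + 2 = -1)
z = 3/2 (z = (15*(1 - 2))/(-10) = (15*(-1))*(-1/10) = -15*(-1/10) = 3/2 ≈ 1.5000)
D(B) = 10 - B (D(B) = 2 - (B - 8) = 2 - (-8 + B) = 2 + (8 - B) = 10 - B)
z + D(s(N(2))) = 3/2 + (10 - 1*(-1)) = 3/2 + (10 + 1) = 3/2 + 11 = 25/2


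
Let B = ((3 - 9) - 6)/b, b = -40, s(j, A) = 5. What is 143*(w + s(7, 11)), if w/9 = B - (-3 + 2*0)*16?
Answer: 628771/10 ≈ 62877.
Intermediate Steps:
B = 3/10 (B = ((3 - 9) - 6)/(-40) = (-6 - 6)*(-1/40) = -12*(-1/40) = 3/10 ≈ 0.30000)
w = 4347/10 (w = 9*(3/10 - (-3 + 2*0)*16) = 9*(3/10 - (-3 + 0)*16) = 9*(3/10 - (-3)*16) = 9*(3/10 - 1*(-48)) = 9*(3/10 + 48) = 9*(483/10) = 4347/10 ≈ 434.70)
143*(w + s(7, 11)) = 143*(4347/10 + 5) = 143*(4397/10) = 628771/10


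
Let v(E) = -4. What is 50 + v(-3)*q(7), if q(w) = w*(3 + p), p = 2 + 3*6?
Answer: -594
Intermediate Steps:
p = 20 (p = 2 + 18 = 20)
q(w) = 23*w (q(w) = w*(3 + 20) = w*23 = 23*w)
50 + v(-3)*q(7) = 50 - 92*7 = 50 - 4*161 = 50 - 644 = -594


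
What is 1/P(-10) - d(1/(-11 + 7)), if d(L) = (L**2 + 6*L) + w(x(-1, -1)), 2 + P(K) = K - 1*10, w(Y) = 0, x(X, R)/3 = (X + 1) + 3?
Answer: 245/176 ≈ 1.3920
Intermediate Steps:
x(X, R) = 12 + 3*X (x(X, R) = 3*((X + 1) + 3) = 3*((1 + X) + 3) = 3*(4 + X) = 12 + 3*X)
P(K) = -12 + K (P(K) = -2 + (K - 1*10) = -2 + (K - 10) = -2 + (-10 + K) = -12 + K)
d(L) = L**2 + 6*L (d(L) = (L**2 + 6*L) + 0 = L**2 + 6*L)
1/P(-10) - d(1/(-11 + 7)) = 1/(-12 - 10) - (6 + 1/(-11 + 7))/(-11 + 7) = 1/(-22) - (6 + 1/(-4))/(-4) = -1/22 - (-1)*(6 - 1/4)/4 = -1/22 - (-1)*23/(4*4) = -1/22 - 1*(-23/16) = -1/22 + 23/16 = 245/176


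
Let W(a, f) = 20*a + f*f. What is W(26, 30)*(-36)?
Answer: -51120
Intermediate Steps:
W(a, f) = f² + 20*a (W(a, f) = 20*a + f² = f² + 20*a)
W(26, 30)*(-36) = (30² + 20*26)*(-36) = (900 + 520)*(-36) = 1420*(-36) = -51120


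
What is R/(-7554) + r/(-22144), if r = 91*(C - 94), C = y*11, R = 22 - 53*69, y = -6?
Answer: 2976245/2613684 ≈ 1.1387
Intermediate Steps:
R = -3635 (R = 22 - 3657 = -3635)
C = -66 (C = -6*11 = -66)
r = -14560 (r = 91*(-66 - 94) = 91*(-160) = -14560)
R/(-7554) + r/(-22144) = -3635/(-7554) - 14560/(-22144) = -3635*(-1/7554) - 14560*(-1/22144) = 3635/7554 + 455/692 = 2976245/2613684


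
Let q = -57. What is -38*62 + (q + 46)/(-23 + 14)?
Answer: -21193/9 ≈ -2354.8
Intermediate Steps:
-38*62 + (q + 46)/(-23 + 14) = -38*62 + (-57 + 46)/(-23 + 14) = -2356 - 11/(-9) = -2356 - 11*(-⅑) = -2356 + 11/9 = -21193/9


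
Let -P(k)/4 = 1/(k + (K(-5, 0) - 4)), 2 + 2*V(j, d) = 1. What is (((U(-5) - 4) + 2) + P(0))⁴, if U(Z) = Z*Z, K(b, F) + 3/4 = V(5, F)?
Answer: 62001498001/194481 ≈ 3.1881e+5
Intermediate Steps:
V(j, d) = -½ (V(j, d) = -1 + (½)*1 = -1 + ½ = -½)
K(b, F) = -5/4 (K(b, F) = -¾ - ½ = -5/4)
U(Z) = Z²
P(k) = -4/(-21/4 + k) (P(k) = -4/(k + (-5/4 - 4)) = -4/(k - 21/4) = -4/(-21/4 + k))
(((U(-5) - 4) + 2) + P(0))⁴ = ((((-5)² - 4) + 2) - 16/(-21 + 4*0))⁴ = (((25 - 4) + 2) - 16/(-21 + 0))⁴ = ((21 + 2) - 16/(-21))⁴ = (23 - 16*(-1/21))⁴ = (23 + 16/21)⁴ = (499/21)⁴ = 62001498001/194481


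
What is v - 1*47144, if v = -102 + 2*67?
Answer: -47112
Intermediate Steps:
v = 32 (v = -102 + 134 = 32)
v - 1*47144 = 32 - 1*47144 = 32 - 47144 = -47112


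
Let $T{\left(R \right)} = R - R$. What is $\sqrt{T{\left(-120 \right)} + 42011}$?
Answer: $\sqrt{42011} \approx 204.97$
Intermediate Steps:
$T{\left(R \right)} = 0$
$\sqrt{T{\left(-120 \right)} + 42011} = \sqrt{0 + 42011} = \sqrt{42011}$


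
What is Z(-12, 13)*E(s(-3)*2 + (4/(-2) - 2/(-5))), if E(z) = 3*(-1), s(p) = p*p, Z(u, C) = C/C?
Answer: -3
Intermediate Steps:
Z(u, C) = 1
s(p) = p**2
E(z) = -3
Z(-12, 13)*E(s(-3)*2 + (4/(-2) - 2/(-5))) = 1*(-3) = -3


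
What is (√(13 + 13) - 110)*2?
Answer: -220 + 2*√26 ≈ -209.80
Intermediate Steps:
(√(13 + 13) - 110)*2 = (√26 - 110)*2 = (-110 + √26)*2 = -220 + 2*√26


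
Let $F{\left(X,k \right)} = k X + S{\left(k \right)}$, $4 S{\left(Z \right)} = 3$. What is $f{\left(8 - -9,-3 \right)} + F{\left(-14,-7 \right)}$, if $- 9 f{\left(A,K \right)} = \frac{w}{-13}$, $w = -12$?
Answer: $\frac{15389}{156} \approx 98.647$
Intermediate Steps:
$S{\left(Z \right)} = \frac{3}{4}$ ($S{\left(Z \right)} = \frac{1}{4} \cdot 3 = \frac{3}{4}$)
$F{\left(X,k \right)} = \frac{3}{4} + X k$ ($F{\left(X,k \right)} = k X + \frac{3}{4} = X k + \frac{3}{4} = \frac{3}{4} + X k$)
$f{\left(A,K \right)} = - \frac{4}{39}$ ($f{\left(A,K \right)} = - \frac{\left(-12\right) \frac{1}{-13}}{9} = - \frac{\left(-12\right) \left(- \frac{1}{13}\right)}{9} = \left(- \frac{1}{9}\right) \frac{12}{13} = - \frac{4}{39}$)
$f{\left(8 - -9,-3 \right)} + F{\left(-14,-7 \right)} = - \frac{4}{39} + \left(\frac{3}{4} - -98\right) = - \frac{4}{39} + \left(\frac{3}{4} + 98\right) = - \frac{4}{39} + \frac{395}{4} = \frac{15389}{156}$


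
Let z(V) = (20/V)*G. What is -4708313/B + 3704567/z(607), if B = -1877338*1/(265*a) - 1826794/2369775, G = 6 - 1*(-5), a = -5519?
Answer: 20304976727504219677/19548303457760 ≈ 1.0387e+6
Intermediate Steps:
G = 11 (G = 6 + 5 = 11)
z(V) = 220/V (z(V) = (20/V)*11 = 220/V)
B = 355423699232/693175775925 (B = -1877338/(265*(-5519)) - 1826794/2369775 = -1877338/(-1462535) - 1826794*1/2369775 = -1877338*(-1/1462535) - 1826794/2369775 = 1877338/1462535 - 1826794/2369775 = 355423699232/693175775925 ≈ 0.51275)
-4708313/B + 3704567/z(607) = -4708313/355423699232/693175775925 + 3704567/((220/607)) = -4708313*693175775925/355423699232 + 3704567/((220*(1/607))) = -3263688517072764525/355423699232 + 3704567/(220/607) = -3263688517072764525/355423699232 + 3704567*(607/220) = -3263688517072764525/355423699232 + 2248672169/220 = 20304976727504219677/19548303457760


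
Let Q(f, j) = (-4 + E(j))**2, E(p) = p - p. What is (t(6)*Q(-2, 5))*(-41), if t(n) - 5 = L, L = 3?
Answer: -5248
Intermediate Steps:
t(n) = 8 (t(n) = 5 + 3 = 8)
E(p) = 0
Q(f, j) = 16 (Q(f, j) = (-4 + 0)**2 = (-4)**2 = 16)
(t(6)*Q(-2, 5))*(-41) = (8*16)*(-41) = 128*(-41) = -5248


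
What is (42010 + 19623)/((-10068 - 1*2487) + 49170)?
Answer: 61633/36615 ≈ 1.6833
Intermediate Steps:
(42010 + 19623)/((-10068 - 1*2487) + 49170) = 61633/((-10068 - 2487) + 49170) = 61633/(-12555 + 49170) = 61633/36615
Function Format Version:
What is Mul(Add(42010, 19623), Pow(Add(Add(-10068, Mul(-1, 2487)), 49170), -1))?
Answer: Rational(61633, 36615) ≈ 1.6833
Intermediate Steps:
Mul(Add(42010, 19623), Pow(Add(Add(-10068, Mul(-1, 2487)), 49170), -1)) = Mul(61633, Pow(Add(Add(-10068, -2487), 49170), -1)) = Mul(61633, Pow(Add(-12555, 49170), -1)) = Mul(61633, Pow(36615, -1)) = Mul(61633, Rational(1, 36615)) = Rational(61633, 36615)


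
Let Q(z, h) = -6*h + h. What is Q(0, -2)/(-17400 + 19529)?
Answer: 10/2129 ≈ 0.0046970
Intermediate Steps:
Q(z, h) = -5*h
Q(0, -2)/(-17400 + 19529) = (-5*(-2))/(-17400 + 19529) = 10/2129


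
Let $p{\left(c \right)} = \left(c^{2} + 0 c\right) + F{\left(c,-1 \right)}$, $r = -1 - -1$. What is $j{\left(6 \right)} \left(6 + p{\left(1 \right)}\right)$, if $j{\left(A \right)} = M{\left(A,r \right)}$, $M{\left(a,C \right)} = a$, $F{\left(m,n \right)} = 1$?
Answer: $48$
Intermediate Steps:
$r = 0$ ($r = -1 + 1 = 0$)
$j{\left(A \right)} = A$
$p{\left(c \right)} = 1 + c^{2}$ ($p{\left(c \right)} = \left(c^{2} + 0 c\right) + 1 = \left(c^{2} + 0\right) + 1 = c^{2} + 1 = 1 + c^{2}$)
$j{\left(6 \right)} \left(6 + p{\left(1 \right)}\right) = 6 \left(6 + \left(1 + 1^{2}\right)\right) = 6 \left(6 + \left(1 + 1\right)\right) = 6 \left(6 + 2\right) = 6 \cdot 8 = 48$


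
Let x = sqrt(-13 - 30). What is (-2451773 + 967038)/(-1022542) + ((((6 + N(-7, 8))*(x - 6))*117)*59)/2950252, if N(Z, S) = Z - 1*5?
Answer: 1158613067639/754189145146 - 20709*I*sqrt(43)/1475126 ≈ 1.5362 - 0.092059*I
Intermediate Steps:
x = I*sqrt(43) (x = sqrt(-43) = I*sqrt(43) ≈ 6.5574*I)
N(Z, S) = -5 + Z (N(Z, S) = Z - 5 = -5 + Z)
(-2451773 + 967038)/(-1022542) + ((((6 + N(-7, 8))*(x - 6))*117)*59)/2950252 = (-2451773 + 967038)/(-1022542) + ((((6 + (-5 - 7))*(I*sqrt(43) - 6))*117)*59)/2950252 = -1484735*(-1/1022542) + ((((6 - 12)*(-6 + I*sqrt(43)))*117)*59)*(1/2950252) = 1484735/1022542 + ((-6*(-6 + I*sqrt(43))*117)*59)*(1/2950252) = 1484735/1022542 + (((36 - 6*I*sqrt(43))*117)*59)*(1/2950252) = 1484735/1022542 + ((4212 - 702*I*sqrt(43))*59)*(1/2950252) = 1484735/1022542 + (248508 - 41418*I*sqrt(43))*(1/2950252) = 1484735/1022542 + (62127/737563 - 20709*I*sqrt(43)/1475126) = 1158613067639/754189145146 - 20709*I*sqrt(43)/1475126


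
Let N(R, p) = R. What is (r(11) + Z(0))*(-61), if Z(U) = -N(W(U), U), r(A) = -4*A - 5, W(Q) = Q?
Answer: 2989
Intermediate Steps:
r(A) = -5 - 4*A
Z(U) = -U
(r(11) + Z(0))*(-61) = ((-5 - 4*11) - 1*0)*(-61) = ((-5 - 44) + 0)*(-61) = (-49 + 0)*(-61) = -49*(-61) = 2989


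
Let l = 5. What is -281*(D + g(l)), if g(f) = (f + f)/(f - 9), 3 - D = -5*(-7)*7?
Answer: 137409/2 ≈ 68705.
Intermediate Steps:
D = -242 (D = 3 - (-5*(-7))*7 = 3 - 35*7 = 3 - 1*245 = 3 - 245 = -242)
g(f) = 2*f/(-9 + f) (g(f) = (2*f)/(-9 + f) = 2*f/(-9 + f))
-281*(D + g(l)) = -281*(-242 + 2*5/(-9 + 5)) = -281*(-242 + 2*5/(-4)) = -281*(-242 + 2*5*(-¼)) = -281*(-242 - 5/2) = -281*(-489/2) = 137409/2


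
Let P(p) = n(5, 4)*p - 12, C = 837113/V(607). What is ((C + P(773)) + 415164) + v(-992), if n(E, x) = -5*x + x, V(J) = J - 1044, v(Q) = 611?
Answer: 175446502/437 ≈ 4.0148e+5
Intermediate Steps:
V(J) = -1044 + J
n(E, x) = -4*x
C = -837113/437 (C = 837113/(-1044 + 607) = 837113/(-437) = 837113*(-1/437) = -837113/437 ≈ -1915.6)
P(p) = -12 - 16*p (P(p) = (-4*4)*p - 12 = -16*p - 12 = -12 - 16*p)
((C + P(773)) + 415164) + v(-992) = ((-837113/437 + (-12 - 16*773)) + 415164) + 611 = ((-837113/437 + (-12 - 12368)) + 415164) + 611 = ((-837113/437 - 12380) + 415164) + 611 = (-6247173/437 + 415164) + 611 = 175179495/437 + 611 = 175446502/437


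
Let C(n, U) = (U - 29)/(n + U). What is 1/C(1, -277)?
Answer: 46/51 ≈ 0.90196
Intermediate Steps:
C(n, U) = (-29 + U)/(U + n)
1/C(1, -277) = 1/((-29 - 277)/(-277 + 1)) = 1/(-306/(-276)) = 1/(-1/276*(-306)) = 1/(51/46) = 46/51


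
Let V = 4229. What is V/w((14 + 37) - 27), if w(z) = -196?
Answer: -4229/196 ≈ -21.577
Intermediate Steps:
V/w((14 + 37) - 27) = 4229/(-196) = 4229*(-1/196) = -4229/196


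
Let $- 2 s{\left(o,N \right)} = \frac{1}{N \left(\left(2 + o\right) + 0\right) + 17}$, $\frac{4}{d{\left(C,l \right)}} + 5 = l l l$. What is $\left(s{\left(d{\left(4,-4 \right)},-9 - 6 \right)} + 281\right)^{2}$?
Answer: $\frac{24592826041}{311364} \approx 78984.0$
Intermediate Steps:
$d{\left(C,l \right)} = \frac{4}{-5 + l^{3}}$ ($d{\left(C,l \right)} = \frac{4}{-5 + l l l} = \frac{4}{-5 + l l^{2}} = \frac{4}{-5 + l^{3}}$)
$s{\left(o,N \right)} = - \frac{1}{2 \left(17 + N \left(2 + o\right)\right)}$ ($s{\left(o,N \right)} = - \frac{1}{2 \left(N \left(\left(2 + o\right) + 0\right) + 17\right)} = - \frac{1}{2 \left(N \left(2 + o\right) + 17\right)} = - \frac{1}{2 \left(17 + N \left(2 + o\right)\right)}$)
$\left(s{\left(d{\left(4,-4 \right)},-9 - 6 \right)} + 281\right)^{2} = \left(- \frac{1}{34 + 4 \left(-9 - 6\right) + 2 \left(-9 - 6\right) \frac{4}{-5 + \left(-4\right)^{3}}} + 281\right)^{2} = \left(- \frac{1}{34 + 4 \left(-15\right) + 2 \left(-15\right) \frac{4}{-5 - 64}} + 281\right)^{2} = \left(- \frac{1}{34 - 60 + 2 \left(-15\right) \frac{4}{-69}} + 281\right)^{2} = \left(- \frac{1}{34 - 60 + 2 \left(-15\right) 4 \left(- \frac{1}{69}\right)} + 281\right)^{2} = \left(- \frac{1}{34 - 60 + 2 \left(-15\right) \left(- \frac{4}{69}\right)} + 281\right)^{2} = \left(- \frac{1}{34 - 60 + \frac{40}{23}} + 281\right)^{2} = \left(- \frac{1}{- \frac{558}{23}} + 281\right)^{2} = \left(\left(-1\right) \left(- \frac{23}{558}\right) + 281\right)^{2} = \left(\frac{23}{558} + 281\right)^{2} = \left(\frac{156821}{558}\right)^{2} = \frac{24592826041}{311364}$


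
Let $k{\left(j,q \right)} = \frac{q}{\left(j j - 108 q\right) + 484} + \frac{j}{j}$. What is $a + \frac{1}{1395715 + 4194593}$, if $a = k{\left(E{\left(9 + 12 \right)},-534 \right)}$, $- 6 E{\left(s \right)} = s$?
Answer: $\frac{1288773068069}{1300713733284} \approx 0.99082$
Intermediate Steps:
$E{\left(s \right)} = - \frac{s}{6}$
$k{\left(j,q \right)} = 1 + \frac{q}{484 + j^{2} - 108 q}$ ($k{\left(j,q \right)} = \frac{q}{\left(j^{2} - 108 q\right) + 484} + 1 = \frac{q}{484 + j^{2} - 108 q} + 1 = 1 + \frac{q}{484 + j^{2} - 108 q}$)
$a = \frac{230537}{232673}$ ($a = \frac{484 + \left(- \frac{9 + 12}{6}\right)^{2} - -57138}{484 + \left(- \frac{9 + 12}{6}\right)^{2} - -57672} = \frac{484 + \left(\left(- \frac{1}{6}\right) 21\right)^{2} + 57138}{484 + \left(\left(- \frac{1}{6}\right) 21\right)^{2} + 57672} = \frac{484 + \left(- \frac{7}{2}\right)^{2} + 57138}{484 + \left(- \frac{7}{2}\right)^{2} + 57672} = \frac{484 + \frac{49}{4} + 57138}{484 + \frac{49}{4} + 57672} = \frac{1}{\frac{232673}{4}} \cdot \frac{230537}{4} = \frac{4}{232673} \cdot \frac{230537}{4} = \frac{230537}{232673} \approx 0.99082$)
$a + \frac{1}{1395715 + 4194593} = \frac{230537}{232673} + \frac{1}{1395715 + 4194593} = \frac{230537}{232673} + \frac{1}{5590308} = \frac{1288773068069}{1300713733284}$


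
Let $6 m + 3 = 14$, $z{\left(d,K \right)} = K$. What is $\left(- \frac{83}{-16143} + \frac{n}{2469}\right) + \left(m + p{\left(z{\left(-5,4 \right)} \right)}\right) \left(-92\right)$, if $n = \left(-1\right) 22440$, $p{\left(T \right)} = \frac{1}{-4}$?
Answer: $- \frac{2055963362}{13285689} \approx -154.75$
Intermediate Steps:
$m = \frac{11}{6}$ ($m = - \frac{1}{2} + \frac{1}{6} \cdot 14 = - \frac{1}{2} + \frac{7}{3} = \frac{11}{6} \approx 1.8333$)
$p{\left(T \right)} = - \frac{1}{4}$
$n = -22440$
$\left(- \frac{83}{-16143} + \frac{n}{2469}\right) + \left(m + p{\left(z{\left(-5,4 \right)} \right)}\right) \left(-92\right) = \left(- \frac{83}{-16143} - \frac{22440}{2469}\right) + \left(\frac{11}{6} - \frac{1}{4}\right) \left(-92\right) = \left(\left(-83\right) \left(- \frac{1}{16143}\right) - \frac{7480}{823}\right) + \frac{19}{12} \left(-92\right) = \left(\frac{83}{16143} - \frac{7480}{823}\right) - \frac{437}{3} = - \frac{120681331}{13285689} - \frac{437}{3} = - \frac{2055963362}{13285689}$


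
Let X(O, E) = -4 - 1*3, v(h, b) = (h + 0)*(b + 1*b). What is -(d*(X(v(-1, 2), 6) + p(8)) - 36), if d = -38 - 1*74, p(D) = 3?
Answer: -412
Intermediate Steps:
v(h, b) = 2*b*h (v(h, b) = h*(b + b) = h*(2*b) = 2*b*h)
X(O, E) = -7 (X(O, E) = -4 - 3 = -7)
d = -112 (d = -38 - 74 = -112)
-(d*(X(v(-1, 2), 6) + p(8)) - 36) = -(-112*(-7 + 3) - 36) = -(-112*(-4) - 36) = -(448 - 36) = -1*412 = -412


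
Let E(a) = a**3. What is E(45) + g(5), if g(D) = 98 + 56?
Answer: 91279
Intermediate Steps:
g(D) = 154
E(45) + g(5) = 45**3 + 154 = 91125 + 154 = 91279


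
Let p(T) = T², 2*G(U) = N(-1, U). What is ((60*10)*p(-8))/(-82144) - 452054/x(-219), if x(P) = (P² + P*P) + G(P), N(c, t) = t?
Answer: -2550795236/491901375 ≈ -5.1856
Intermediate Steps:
G(U) = U/2
x(P) = P/2 + 2*P² (x(P) = (P² + P*P) + P/2 = (P² + P²) + P/2 = 2*P² + P/2 = P/2 + 2*P²)
((60*10)*p(-8))/(-82144) - 452054/x(-219) = ((60*10)*(-8)²)/(-82144) - 452054*(-2/(219*(1 + 4*(-219)))) = (600*64)*(-1/82144) - 452054*(-2/(219*(1 - 876))) = 38400*(-1/82144) - 452054/((½)*(-219)*(-875)) = -1200/2567 - 452054/191625/2 = -1200/2567 - 452054*2/191625 = -1200/2567 - 904108/191625 = -2550795236/491901375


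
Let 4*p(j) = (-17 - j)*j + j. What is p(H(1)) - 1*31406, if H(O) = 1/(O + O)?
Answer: -502529/16 ≈ -31408.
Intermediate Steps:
H(O) = 1/(2*O)
p(j) = j/4 + j*(-17 - j)/4 (p(j) = ((-17 - j)*j + j)/4 = (j*(-17 - j) + j)/4 = (j + j*(-17 - j))/4 = j/4 + j*(-17 - j)/4)
p(H(1)) - 1*31406 = -(1/2)/1*(16 + (1/2)/1)/4 - 1*31406 = -(1/2)*1*(16 + (1/2)*1)/4 - 31406 = -1/4*1/2*(16 + 1/2) - 31406 = -1/4*1/2*33/2 - 31406 = -33/16 - 31406 = -502529/16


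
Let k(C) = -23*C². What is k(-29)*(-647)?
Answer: 12514921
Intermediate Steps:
k(-29)*(-647) = -23*(-29)²*(-647) = -23*841*(-647) = -19343*(-647) = 12514921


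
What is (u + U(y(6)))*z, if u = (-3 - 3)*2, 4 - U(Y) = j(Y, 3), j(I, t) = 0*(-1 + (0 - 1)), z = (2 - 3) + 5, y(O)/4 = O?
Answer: -32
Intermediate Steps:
y(O) = 4*O
z = 4 (z = -1 + 5 = 4)
j(I, t) = 0 (j(I, t) = 0*(-1 - 1) = 0*(-2) = 0)
U(Y) = 4 (U(Y) = 4 - 1*0 = 4 + 0 = 4)
u = -12 (u = -6*2 = -12)
(u + U(y(6)))*z = (-12 + 4)*4 = -8*4 = -32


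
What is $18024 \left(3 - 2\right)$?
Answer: $18024$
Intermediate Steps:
$18024 \left(3 - 2\right) = 18024 \cdot 1 = 18024$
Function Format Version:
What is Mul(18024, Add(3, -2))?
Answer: 18024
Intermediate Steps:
Mul(18024, Add(3, -2)) = Mul(18024, 1) = 18024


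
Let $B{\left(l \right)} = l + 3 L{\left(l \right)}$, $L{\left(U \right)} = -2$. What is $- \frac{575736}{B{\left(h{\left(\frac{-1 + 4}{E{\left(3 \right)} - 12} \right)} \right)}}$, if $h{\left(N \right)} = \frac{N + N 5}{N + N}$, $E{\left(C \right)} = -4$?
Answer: $191912$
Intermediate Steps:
$h{\left(N \right)} = 3$ ($h{\left(N \right)} = \frac{N + 5 N}{2 N} = 6 N \frac{1}{2 N} = 3$)
$B{\left(l \right)} = -6 + l$ ($B{\left(l \right)} = l + 3 \left(-2\right) = l - 6 = -6 + l$)
$- \frac{575736}{B{\left(h{\left(\frac{-1 + 4}{E{\left(3 \right)} - 12} \right)} \right)}} = - \frac{575736}{-6 + 3} = - \frac{575736}{-3} = \left(-575736\right) \left(- \frac{1}{3}\right) = 191912$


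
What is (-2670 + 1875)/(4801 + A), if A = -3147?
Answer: -795/1654 ≈ -0.48065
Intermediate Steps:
(-2670 + 1875)/(4801 + A) = (-2670 + 1875)/(4801 - 3147) = -795/1654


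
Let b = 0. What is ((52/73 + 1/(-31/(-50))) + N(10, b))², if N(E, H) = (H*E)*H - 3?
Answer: 2331729/5121169 ≈ 0.45531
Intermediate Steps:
N(E, H) = -3 + E*H² (N(E, H) = (E*H)*H - 3 = E*H² - 3 = -3 + E*H²)
((52/73 + 1/(-31/(-50))) + N(10, b))² = ((52/73 + 1/(-31/(-50))) + (-3 + 10*0²))² = ((52*(1/73) + 1/(-31*(-1/50))) + (-3 + 10*0))² = ((52/73 + 1/(31/50)) + (-3 + 0))² = ((52/73 + 1*(50/31)) - 3)² = ((52/73 + 50/31) - 3)² = (5262/2263 - 3)² = (-1527/2263)² = 2331729/5121169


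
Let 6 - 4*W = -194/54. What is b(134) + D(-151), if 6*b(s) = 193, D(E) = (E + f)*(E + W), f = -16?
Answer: 2683657/108 ≈ 24849.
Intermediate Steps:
W = 259/108 (W = 3/2 - (-97)/(2*54) = 3/2 - ¼*(-97/27) = 3/2 + 97/108 = 259/108 ≈ 2.3981)
D(E) = (-16 + E)*(259/108 + E) (D(E) = (E - 16)*(E + 259/108) = (-16 + E)*(259/108 + E))
b(s) = 193/6 (b(s) = (⅙)*193 = 193/6)
b(134) + D(-151) = 193/6 + (-1036/27 + (-151)² - 1469/108*(-151)) = 193/6 + (-1036/27 + 22801 + 221819/108) = 193/6 + 2680183/108 = 2683657/108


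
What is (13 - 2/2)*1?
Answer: 12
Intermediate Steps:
(13 - 2/2)*1 = (13 - 2*½)*1 = (13 - 1)*1 = 12*1 = 12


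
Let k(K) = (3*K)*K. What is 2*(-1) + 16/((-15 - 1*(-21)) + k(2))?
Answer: -10/9 ≈ -1.1111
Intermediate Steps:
k(K) = 3*K²
2*(-1) + 16/((-15 - 1*(-21)) + k(2)) = 2*(-1) + 16/((-15 - 1*(-21)) + 3*2²) = -2 + 16/((-15 + 21) + 3*4) = -2 + 16/(6 + 12) = -2 + 16/18 = -2 + (1/18)*16 = -2 + 8/9 = -10/9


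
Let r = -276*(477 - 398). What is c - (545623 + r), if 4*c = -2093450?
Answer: -2094363/2 ≈ -1.0472e+6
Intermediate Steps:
c = -1046725/2 (c = (¼)*(-2093450) = -1046725/2 ≈ -5.2336e+5)
r = -21804 (r = -276*79 = -21804)
c - (545623 + r) = -1046725/2 - (545623 - 21804) = -1046725/2 - 1*523819 = -1046725/2 - 523819 = -2094363/2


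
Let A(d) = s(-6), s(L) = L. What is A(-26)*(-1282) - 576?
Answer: 7116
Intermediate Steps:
A(d) = -6
A(-26)*(-1282) - 576 = -6*(-1282) - 576 = 7692 - 576 = 7116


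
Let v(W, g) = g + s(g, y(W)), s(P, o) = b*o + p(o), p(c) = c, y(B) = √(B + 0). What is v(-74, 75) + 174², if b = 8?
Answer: 30351 + 9*I*√74 ≈ 30351.0 + 77.421*I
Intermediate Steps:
y(B) = √B
s(P, o) = 9*o (s(P, o) = 8*o + o = 9*o)
v(W, g) = g + 9*√W
v(-74, 75) + 174² = (75 + 9*√(-74)) + 174² = (75 + 9*(I*√74)) + 30276 = (75 + 9*I*√74) + 30276 = 30351 + 9*I*√74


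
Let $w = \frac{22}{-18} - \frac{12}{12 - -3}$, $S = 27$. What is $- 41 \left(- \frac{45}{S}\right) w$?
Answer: $- \frac{3731}{27} \approx -138.19$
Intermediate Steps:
$w = - \frac{91}{45}$ ($w = 22 \left(- \frac{1}{18}\right) - \frac{12}{12 + 3} = - \frac{11}{9} - \frac{12}{15} = - \frac{11}{9} - \frac{4}{5} = - \frac{91}{45} \approx -2.0222$)
$- 41 \left(- \frac{45}{S}\right) w = - 41 \left(- \frac{45}{27}\right) \left(- \frac{91}{45}\right) = - 41 \left(\left(-45\right) \frac{1}{27}\right) \left(- \frac{91}{45}\right) = \left(-41\right) \left(- \frac{5}{3}\right) \left(- \frac{91}{45}\right) = \frac{205}{3} \left(- \frac{91}{45}\right) = - \frac{3731}{27}$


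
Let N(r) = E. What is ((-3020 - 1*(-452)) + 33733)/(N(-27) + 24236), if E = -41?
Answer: 6233/4839 ≈ 1.2881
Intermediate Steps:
N(r) = -41
((-3020 - 1*(-452)) + 33733)/(N(-27) + 24236) = ((-3020 - 1*(-452)) + 33733)/(-41 + 24236) = ((-3020 + 452) + 33733)/24195 = (-2568 + 33733)*(1/24195) = 31165*(1/24195) = 6233/4839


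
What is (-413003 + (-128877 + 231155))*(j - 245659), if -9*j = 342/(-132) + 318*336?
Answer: 1760467071525/22 ≈ 8.0021e+10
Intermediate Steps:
j = -783533/66 (j = -(342/(-132) + 318*336)/9 = -(342*(-1/132) + 106848)/9 = -(-57/22 + 106848)/9 = -⅑*2350599/22 = -783533/66 ≈ -11872.)
(-413003 + (-128877 + 231155))*(j - 245659) = (-413003 + (-128877 + 231155))*(-783533/66 - 245659) = (-413003 + 102278)*(-16997027/66) = -310725*(-16997027/66) = 1760467071525/22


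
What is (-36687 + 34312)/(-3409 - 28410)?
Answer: 2375/31819 ≈ 0.074641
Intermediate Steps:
(-36687 + 34312)/(-3409 - 28410) = -2375/(-31819) = -2375*(-1/31819) = 2375/31819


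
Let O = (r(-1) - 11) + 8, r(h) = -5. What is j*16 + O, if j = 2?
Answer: 24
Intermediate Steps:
O = -8 (O = (-5 - 11) + 8 = -16 + 8 = -8)
j*16 + O = 2*16 - 8 = 32 - 8 = 24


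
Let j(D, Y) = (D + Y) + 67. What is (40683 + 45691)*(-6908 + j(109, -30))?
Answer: -584060988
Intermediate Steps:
j(D, Y) = 67 + D + Y
(40683 + 45691)*(-6908 + j(109, -30)) = (40683 + 45691)*(-6908 + (67 + 109 - 30)) = 86374*(-6908 + 146) = 86374*(-6762) = -584060988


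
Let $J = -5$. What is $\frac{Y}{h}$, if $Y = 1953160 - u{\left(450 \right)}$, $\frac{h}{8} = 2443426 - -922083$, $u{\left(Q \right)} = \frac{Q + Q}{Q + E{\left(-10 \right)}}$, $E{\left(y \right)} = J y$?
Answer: $\frac{1395113}{19231480} \approx 0.072543$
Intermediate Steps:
$E{\left(y \right)} = - 5 y$
$u{\left(Q \right)} = \frac{2 Q}{50 + Q}$ ($u{\left(Q \right)} = \frac{Q + Q}{Q - -50} = \frac{2 Q}{Q + 50} = \frac{2 Q}{50 + Q}$)
$h = 26924072$ ($h = 8 \left(2443426 - -922083\right) = 8 \left(2443426 + 922083\right) = 8 \cdot 3365509 = 26924072$)
$Y = \frac{9765791}{5}$ ($Y = 1953160 - 2 \cdot 450 \frac{1}{50 + 450} = 1953160 - 2 \cdot 450 \cdot \frac{1}{500} = 1953160 - \frac{9}{5} = \frac{9765791}{5} \approx 1.9532 \cdot 10^{6}$)
$\frac{Y}{h} = \frac{9765791}{5 \cdot 26924072} = \frac{9765791}{5} \cdot \frac{1}{26924072} = \frac{1395113}{19231480}$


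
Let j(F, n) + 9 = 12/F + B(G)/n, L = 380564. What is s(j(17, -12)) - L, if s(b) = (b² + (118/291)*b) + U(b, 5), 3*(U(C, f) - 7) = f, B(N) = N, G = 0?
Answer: -31998820453/84099 ≈ -3.8049e+5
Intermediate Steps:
U(C, f) = 7 + f/3
j(F, n) = -9 + 12/F (j(F, n) = -9 + (12/F + 0/n) = -9 + (12/F + 0) = -9 + 12/F)
s(b) = 26/3 + b² + 118*b/291 (s(b) = (b² + (118/291)*b) + (7 + (⅓)*5) = (b² + (118*(1/291))*b) + (7 + 5/3) = (b² + 118*b/291) + 26/3 = 26/3 + b² + 118*b/291)
s(j(17, -12)) - L = (26/3 + (-9 + 12/17)² + 118*(-9 + 12/17)/291) - 1*380564 = (26/3 + (-9 + 12*(1/17))² + 118*(-9 + 12*(1/17))/291) - 380564 = (26/3 + (-9 + 12/17)² + 118*(-9 + 12/17)/291) - 380564 = (26/3 + (-141/17)² + (118/291)*(-141/17)) - 380564 = (26/3 + 19881/289 - 5546/1649) - 380564 = 6231383/84099 - 380564 = -31998820453/84099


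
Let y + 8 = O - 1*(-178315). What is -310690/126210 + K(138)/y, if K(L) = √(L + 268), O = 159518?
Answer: -31069/12621 + √406/337825 ≈ -2.4616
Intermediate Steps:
K(L) = √(268 + L)
y = 337825 (y = -8 + (159518 - 1*(-178315)) = -8 + (159518 + 178315) = -8 + 337833 = 337825)
-310690/126210 + K(138)/y = -310690/126210 + √(268 + 138)/337825 = -310690*1/126210 + √406*(1/337825) = -31069/12621 + √406/337825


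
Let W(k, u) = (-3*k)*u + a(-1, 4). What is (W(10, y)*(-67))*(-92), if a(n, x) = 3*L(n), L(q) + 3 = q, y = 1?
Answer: -258888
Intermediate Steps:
L(q) = -3 + q
a(n, x) = -9 + 3*n (a(n, x) = 3*(-3 + n) = -9 + 3*n)
W(k, u) = -12 - 3*k*u (W(k, u) = (-3*k)*u + (-9 + 3*(-1)) = -3*k*u + (-9 - 3) = -3*k*u - 12 = -12 - 3*k*u)
(W(10, y)*(-67))*(-92) = ((-12 - 3*10*1)*(-67))*(-92) = ((-12 - 30)*(-67))*(-92) = -42*(-67)*(-92) = 2814*(-92) = -258888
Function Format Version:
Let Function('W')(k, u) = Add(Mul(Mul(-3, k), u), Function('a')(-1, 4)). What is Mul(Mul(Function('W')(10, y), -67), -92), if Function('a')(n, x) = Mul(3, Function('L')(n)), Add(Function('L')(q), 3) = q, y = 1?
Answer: -258888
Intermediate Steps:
Function('L')(q) = Add(-3, q)
Function('a')(n, x) = Add(-9, Mul(3, n)) (Function('a')(n, x) = Mul(3, Add(-3, n)) = Add(-9, Mul(3, n)))
Function('W')(k, u) = Add(-12, Mul(-3, k, u)) (Function('W')(k, u) = Add(Mul(Mul(-3, k), u), Add(-9, Mul(3, -1))) = Add(Mul(-3, k, u), Add(-9, -3)) = Add(Mul(-3, k, u), -12) = Add(-12, Mul(-3, k, u)))
Mul(Mul(Function('W')(10, y), -67), -92) = Mul(Mul(Add(-12, Mul(-3, 10, 1)), -67), -92) = Mul(Mul(Add(-12, -30), -67), -92) = Mul(Mul(-42, -67), -92) = Mul(2814, -92) = -258888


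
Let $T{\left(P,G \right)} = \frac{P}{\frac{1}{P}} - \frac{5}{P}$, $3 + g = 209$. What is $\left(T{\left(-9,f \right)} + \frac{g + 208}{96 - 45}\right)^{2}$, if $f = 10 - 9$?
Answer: $\frac{188238400}{23409} \approx 8041.3$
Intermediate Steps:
$g = 206$ ($g = -3 + 209 = 206$)
$f = 1$
$T{\left(P,G \right)} = P^{2} - \frac{5}{P}$ ($T{\left(P,G \right)} = P P - \frac{5}{P} = P^{2} - \frac{5}{P}$)
$\left(T{\left(-9,f \right)} + \frac{g + 208}{96 - 45}\right)^{2} = \left(\frac{-5 + \left(-9\right)^{3}}{-9} + \frac{206 + 208}{96 - 45}\right)^{2} = \left(- \frac{-5 - 729}{9} + \frac{414}{51}\right)^{2} = \left(\left(- \frac{1}{9}\right) \left(-734\right) + 414 \cdot \frac{1}{51}\right)^{2} = \left(\frac{734}{9} + \frac{138}{17}\right)^{2} = \left(\frac{13720}{153}\right)^{2} = \frac{188238400}{23409}$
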